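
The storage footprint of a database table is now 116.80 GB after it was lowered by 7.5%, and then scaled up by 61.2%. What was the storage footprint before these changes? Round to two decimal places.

Undoing the 61.2% increase: 116.80 ÷ 1.612 ≈ 72.456576.
Undoing the 7.5% decrease: 72.456576 ÷ 0.925 ≈ 78.33 GB.

78.33 GB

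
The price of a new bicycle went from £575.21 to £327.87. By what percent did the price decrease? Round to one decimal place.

Change: £327.87 − £575.21 = -£247.34.
Relative to the original: -£247.34 ÷ £575.21 ≈ -43.0%.
So the price decreased by 43.0%.

43.0%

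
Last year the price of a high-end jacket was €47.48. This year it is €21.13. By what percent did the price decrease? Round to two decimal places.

55.50%

Change: €21.13 − €47.48 = -€26.35.
Relative to the original: -€26.35 ÷ €47.48 ≈ -55.50%.
So the price decreased by 55.50%.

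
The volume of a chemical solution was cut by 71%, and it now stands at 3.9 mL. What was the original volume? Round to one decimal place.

The overall multiplier applied was 0.29.
So the original volume was 3.9 ÷ 0.29 ≈ 13.4 mL.

13.4 mL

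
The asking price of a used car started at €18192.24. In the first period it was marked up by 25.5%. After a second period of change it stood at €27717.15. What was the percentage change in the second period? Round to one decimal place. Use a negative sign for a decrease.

21.4%

After the first period: €18192.24 × 1.255 = €22831.2612.
Second-period multiplier: €27717.15 ÷ €22831.2612 ≈ 1.214.
That is a change of 21.4%.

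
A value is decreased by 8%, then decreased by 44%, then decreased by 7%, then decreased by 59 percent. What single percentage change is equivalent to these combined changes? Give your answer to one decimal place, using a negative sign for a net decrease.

-80.4%

The combined multiplier is 0.92 × 0.56 × 0.93 × 0.41 = 0.19644576.
That corresponds to a decrease of 80.4%.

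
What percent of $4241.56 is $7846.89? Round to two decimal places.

185.00%

$7846.89 ÷ $4241.56 ≈ 185.00%.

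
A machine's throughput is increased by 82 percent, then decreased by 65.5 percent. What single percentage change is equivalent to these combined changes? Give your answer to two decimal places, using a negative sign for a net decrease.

An 82% increase multiplies by 1.82.
Then a 65.5% decrease: 1.82 × 0.345 = 0.6279.
Overall factor 0.6279, i.e. -37.21%.

-37.21%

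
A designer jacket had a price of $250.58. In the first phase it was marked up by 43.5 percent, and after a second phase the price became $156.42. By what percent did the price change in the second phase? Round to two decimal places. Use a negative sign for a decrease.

-56.50%

After the first phase: $250.58 × 1.435 = $359.5823.
Second-phase multiplier: $156.42 ÷ $359.5823 ≈ 0.435005.
That is a change of -56.50%.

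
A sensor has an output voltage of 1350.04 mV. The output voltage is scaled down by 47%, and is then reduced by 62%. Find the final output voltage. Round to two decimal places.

Each change multiplies by a factor: 0.53 × 0.38 = 0.2014.
1350.04 × 0.2014 = 271.898056 ≈ 271.90.

271.90 mV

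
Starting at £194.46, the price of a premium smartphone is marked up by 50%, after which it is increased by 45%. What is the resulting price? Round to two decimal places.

£422.95

Each change multiplies by a factor: 1.5 × 1.45 = 2.175.
£194.46 × 2.175 = £422.9505 ≈ £422.95.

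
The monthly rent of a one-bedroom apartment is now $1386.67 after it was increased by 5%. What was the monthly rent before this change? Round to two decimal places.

The overall multiplier applied was 1.05.
So the original monthly rent was $1386.67 ÷ 1.05 ≈ $1320.64.

$1320.64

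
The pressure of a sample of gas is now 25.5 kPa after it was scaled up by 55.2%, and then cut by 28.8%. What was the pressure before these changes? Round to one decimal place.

The overall multiplier applied was 1.552 × 0.712 = 1.105024.
So the original pressure was 25.5 ÷ 1.105024 ≈ 23.1 kPa.

23.1 kPa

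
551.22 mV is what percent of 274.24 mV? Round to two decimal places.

551.22 mV ÷ 274.24 mV ≈ 201.00%.

201.00%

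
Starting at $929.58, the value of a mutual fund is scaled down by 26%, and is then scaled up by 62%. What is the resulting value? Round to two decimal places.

After the 26% decrease: $929.58 × 0.74 = $687.8892.
Apply the 62% increase: $687.8892 × 1.62 = $1114.380504 ≈ $1114.38.

$1114.38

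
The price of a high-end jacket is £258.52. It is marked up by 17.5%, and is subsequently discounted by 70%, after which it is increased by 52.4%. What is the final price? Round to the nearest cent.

17.5% increase: £258.52 × 1.175 = £303.761.
After the 70% decrease: £303.761 × 0.3 = £91.1283.
Apply the 52.4% increase: £91.1283 × 1.524 = £138.8795292 ≈ £138.88.

£138.88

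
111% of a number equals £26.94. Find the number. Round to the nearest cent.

£24.27

£26.94 ÷ 1.11 ≈ £24.27.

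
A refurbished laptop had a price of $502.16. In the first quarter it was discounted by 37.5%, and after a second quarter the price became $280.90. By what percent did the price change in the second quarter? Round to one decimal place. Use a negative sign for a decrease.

After the first quarter: $502.16 × 0.625 = $313.85.
Second-quarter multiplier: $280.90 ÷ $313.85 ≈ 0.89501.
That is a change of -10.5%.

-10.5%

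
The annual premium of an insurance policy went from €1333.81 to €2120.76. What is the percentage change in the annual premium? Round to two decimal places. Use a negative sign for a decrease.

Change: €2120.76 − €1333.81 = €786.95.
Relative to the original: €786.95 ÷ €1333.81 ≈ 59.00%.

59.00%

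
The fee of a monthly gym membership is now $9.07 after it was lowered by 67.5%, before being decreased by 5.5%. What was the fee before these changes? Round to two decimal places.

The overall multiplier applied was 0.325 × 0.945 = 0.307125.
So the original fee was $9.07 ÷ 0.307125 ≈ $29.53.

$29.53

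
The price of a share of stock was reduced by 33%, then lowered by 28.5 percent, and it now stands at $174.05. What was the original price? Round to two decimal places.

Undoing the 28.5% decrease: $174.05 ÷ 0.715 ≈ $243.426573.
Undoing the 33% decrease: $243.426573 ÷ 0.67 ≈ $363.32.

$363.32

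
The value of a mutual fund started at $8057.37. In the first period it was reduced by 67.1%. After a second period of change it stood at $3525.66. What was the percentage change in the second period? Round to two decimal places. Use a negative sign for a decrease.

After the first period: $8057.37 × 0.329 = $2650.87473.
Second-period multiplier: $3525.66 ÷ $2650.87473 ≈ 1.329999.
That is a change of 33.00%.

33.00%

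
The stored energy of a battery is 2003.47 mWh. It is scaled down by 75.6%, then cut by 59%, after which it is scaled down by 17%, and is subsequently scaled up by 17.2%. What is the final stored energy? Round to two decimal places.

194.97 mWh

75.6% decrease: 2003.47 × 0.244 = 488.84668.
After the 59% decrease: 488.84668 × 0.41 = 200.4271388.
Apply the 17% decrease: 200.4271388 × 0.83 = 166.354525204.
After the 17.2% increase: 166.354525204 × 1.172 = 194.967503539088 ≈ 194.97.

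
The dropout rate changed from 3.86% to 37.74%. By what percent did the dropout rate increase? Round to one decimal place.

The change is 37.74 − 3.86 = 33.88 percentage points.
Relative to the original 3.86%, that is 33.88 ÷ 3.86 ≈ 877.7%.
So the dropout rate rose by 877.7%.

877.7%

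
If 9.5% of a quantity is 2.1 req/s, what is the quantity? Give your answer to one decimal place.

22.1 req/s

2.1 req/s ÷ 0.095 ≈ 22.1 req/s.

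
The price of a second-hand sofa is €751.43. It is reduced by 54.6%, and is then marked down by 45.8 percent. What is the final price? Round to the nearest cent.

Each change multiplies by a factor: 0.454 × 0.542 = 0.246068.
€751.43 × 0.246068 = €184.90287724 ≈ €184.90.

€184.90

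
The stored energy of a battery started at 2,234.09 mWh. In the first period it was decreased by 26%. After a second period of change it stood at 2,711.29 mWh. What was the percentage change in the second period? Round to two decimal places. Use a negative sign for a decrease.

64.00%

After the first period: 2,234.09 × 0.74 = 1653.2266.
Second-period multiplier: 2,711.29 ÷ 1653.2266 ≈ 1.639999.
That is a change of 64.00%.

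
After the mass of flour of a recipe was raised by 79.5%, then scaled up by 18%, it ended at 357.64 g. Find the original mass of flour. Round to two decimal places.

168.85 g

Undoing the 18% increase: 357.64 ÷ 1.18 ≈ 303.084746.
Undoing the 79.5% increase: 303.084746 ÷ 1.795 ≈ 168.85 g.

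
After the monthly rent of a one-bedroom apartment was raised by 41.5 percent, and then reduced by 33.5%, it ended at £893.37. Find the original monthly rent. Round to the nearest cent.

The overall multiplier applied was 1.415 × 0.665 = 0.940975.
So the original monthly rent was £893.37 ÷ 0.940975 ≈ £949.41.

£949.41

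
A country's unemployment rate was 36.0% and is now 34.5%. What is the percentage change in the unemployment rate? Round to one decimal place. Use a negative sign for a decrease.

-4.2%

The change is 34.5 − 36.0 = -1.5 percentage points.
Relative to the original 36.0%, that is -1.5 ÷ 36.0 ≈ -4.2%.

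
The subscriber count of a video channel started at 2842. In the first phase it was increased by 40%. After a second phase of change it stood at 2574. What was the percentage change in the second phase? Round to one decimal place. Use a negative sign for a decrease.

After the first phase: 2842 × 1.4 = 3978.8.
Second-phase multiplier: 2574 ÷ 3978.8 ≈ 0.64693.
That is a change of -35.3%.

-35.3%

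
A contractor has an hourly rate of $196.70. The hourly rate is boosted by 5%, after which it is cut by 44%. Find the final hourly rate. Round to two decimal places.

$115.66

Each change multiplies by a factor: 1.05 × 0.56 = 0.588.
$196.70 × 0.588 = $115.6596 ≈ $115.66.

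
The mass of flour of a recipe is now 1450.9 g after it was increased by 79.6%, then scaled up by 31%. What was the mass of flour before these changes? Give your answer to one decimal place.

Undoing the 31% increase: 1450.9 ÷ 1.31 ≈ 1107.557252.
Undoing the 79.6% increase: 1107.557252 ÷ 1.796 ≈ 616.7 g.

616.7 g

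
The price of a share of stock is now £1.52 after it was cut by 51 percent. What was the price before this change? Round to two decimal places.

The overall multiplier applied was 0.49.
So the original price was £1.52 ÷ 0.49 ≈ £3.10.

£3.10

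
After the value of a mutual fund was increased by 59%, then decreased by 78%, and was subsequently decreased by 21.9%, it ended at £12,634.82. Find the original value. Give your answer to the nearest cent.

Undoing the 21.9% decrease: £12,634.82 ÷ 0.781 ≈ £16177.746479.
Undoing the 78% decrease: £16177.746479 ÷ 0.22 ≈ £73535.211268.
Undoing the 59% increase: £73535.211268 ÷ 1.59 ≈ £46,248.56.

£46,248.56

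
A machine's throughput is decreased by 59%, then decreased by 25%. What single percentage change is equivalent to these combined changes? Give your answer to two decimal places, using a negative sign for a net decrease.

A 59% decrease multiplies by 0.41.
Then a 25% decrease: 0.41 × 0.75 = 0.3075.
Overall factor 0.3075, i.e. -69.25%.

-69.25%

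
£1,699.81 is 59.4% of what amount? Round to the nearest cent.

£1,699.81 ÷ 0.594 ≈ £2,861.63.

£2,861.63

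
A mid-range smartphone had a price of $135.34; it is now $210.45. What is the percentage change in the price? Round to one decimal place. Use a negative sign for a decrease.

55.5%

Change: $210.45 − $135.34 = $75.11.
Relative to the original: $75.11 ÷ $135.34 ≈ 55.5%.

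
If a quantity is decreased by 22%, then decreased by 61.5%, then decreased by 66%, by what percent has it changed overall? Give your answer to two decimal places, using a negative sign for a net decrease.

-89.79%

The combined multiplier is 0.78 × 0.385 × 0.34 = 0.102102.
That corresponds to a decrease of 89.79%.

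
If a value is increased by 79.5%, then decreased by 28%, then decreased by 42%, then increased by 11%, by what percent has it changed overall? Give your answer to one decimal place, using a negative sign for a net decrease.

-16.8%

The combined multiplier is 1.795 × 0.72 × 0.58 × 1.11 = 0.83204712.
That corresponds to a decrease of 16.8%.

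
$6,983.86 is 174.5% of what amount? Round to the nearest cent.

$4,002.21

$6,983.86 ÷ 1.745 ≈ $4,002.21.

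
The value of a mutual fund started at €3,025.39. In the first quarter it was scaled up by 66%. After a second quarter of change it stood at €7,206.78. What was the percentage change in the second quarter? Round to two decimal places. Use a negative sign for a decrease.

43.50%

After the first quarter: €3,025.39 × 1.66 = €5022.1474.
Second-quarter multiplier: €7,206.78 ÷ €5022.1474 ≈ 1.435.
That is a change of 43.50%.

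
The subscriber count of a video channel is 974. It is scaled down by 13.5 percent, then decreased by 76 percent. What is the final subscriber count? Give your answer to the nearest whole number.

Each change multiplies by a factor: 0.865 × 0.24 = 0.2076.
974 × 0.2076 = 202.2024 ≈ 202.

202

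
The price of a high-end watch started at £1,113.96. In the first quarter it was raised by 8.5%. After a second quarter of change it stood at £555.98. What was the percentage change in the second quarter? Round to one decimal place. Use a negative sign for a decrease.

After the first quarter: £1,113.96 × 1.085 = £1208.6466.
Second-quarter multiplier: £555.98 ÷ £1208.6466 ≈ 0.46.
That is a change of -54.0%.

-54.0%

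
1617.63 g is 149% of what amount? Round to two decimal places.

1617.63 g ÷ 1.49 ≈ 1085.66 g.

1085.66 g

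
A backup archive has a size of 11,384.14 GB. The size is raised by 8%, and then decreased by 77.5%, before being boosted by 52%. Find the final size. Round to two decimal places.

4,204.85 GB

Each change multiplies by a factor: 1.08 × 0.225 × 1.52 = 0.36936.
11,384.14 × 0.36936 = 4204.8459504 ≈ 4,204.85.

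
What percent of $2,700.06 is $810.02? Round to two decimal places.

$810.02 ÷ $2,700.06 ≈ 30.00%.

30.00%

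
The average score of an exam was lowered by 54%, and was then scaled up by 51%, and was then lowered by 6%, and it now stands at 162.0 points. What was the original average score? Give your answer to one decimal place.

The overall multiplier applied was 0.46 × 1.51 × 0.94 = 0.652924.
So the original average score was 162.0 ÷ 0.652924 ≈ 248.1 points.

248.1 points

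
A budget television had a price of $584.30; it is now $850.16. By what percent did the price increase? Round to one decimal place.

45.5%

Change: $850.16 − $584.30 = $265.86.
Relative to the original: $265.86 ÷ $584.30 ≈ 45.5%.
So the price increased by 45.5%.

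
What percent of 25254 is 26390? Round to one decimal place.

104.5%

26390 ÷ 25254 ≈ 104.5%.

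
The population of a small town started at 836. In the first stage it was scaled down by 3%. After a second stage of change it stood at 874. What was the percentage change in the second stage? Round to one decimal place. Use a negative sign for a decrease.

After the first stage: 836 × 0.97 = 810.92.
Second-stage multiplier: 874 ÷ 810.92 ≈ 1.07779.
That is a change of 7.8%.

7.8%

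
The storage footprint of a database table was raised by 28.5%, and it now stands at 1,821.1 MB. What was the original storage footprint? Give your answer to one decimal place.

1,417.2 MB

The overall multiplier applied was 1.285.
So the original storage footprint was 1,821.1 ÷ 1.285 ≈ 1,417.2 MB.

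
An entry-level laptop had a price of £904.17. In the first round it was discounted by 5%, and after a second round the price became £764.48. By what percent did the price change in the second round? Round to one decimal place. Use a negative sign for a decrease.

After the first round: £904.17 × 0.95 = £858.9615.
Second-round multiplier: £764.48 ÷ £858.9615 ≈ 0.89.
That is a change of -11.0%.

-11.0%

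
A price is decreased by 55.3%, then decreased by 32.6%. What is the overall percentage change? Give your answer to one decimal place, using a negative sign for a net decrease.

The combined multiplier is 0.447 × 0.674 = 0.301278.
That corresponds to a decrease of 69.9%.

-69.9%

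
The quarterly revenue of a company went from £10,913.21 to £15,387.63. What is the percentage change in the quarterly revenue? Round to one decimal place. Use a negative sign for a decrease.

Change: £15,387.63 − £10,913.21 = £4,474.42.
Relative to the original: £4,474.42 ÷ £10,913.21 ≈ 41.0%.

41.0%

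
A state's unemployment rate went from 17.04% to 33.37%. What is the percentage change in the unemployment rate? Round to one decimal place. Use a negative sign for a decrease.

The change is 33.37 − 17.04 = 16.33 percentage points.
Relative to the original 17.04%, that is 16.33 ÷ 17.04 ≈ 95.8%.

95.8%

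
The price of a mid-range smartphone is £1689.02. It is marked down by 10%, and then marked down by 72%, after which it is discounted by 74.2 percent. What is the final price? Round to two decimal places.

Apply the 10% decrease: £1689.02 × 0.9 = £1520.118.
Apply the 72% decrease: £1520.118 × 0.28 = £425.63304.
After the 74.2% decrease: £425.63304 × 0.258 = £109.81332432 ≈ £109.81.

£109.81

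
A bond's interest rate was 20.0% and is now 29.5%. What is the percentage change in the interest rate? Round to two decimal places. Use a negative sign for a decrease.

The change is 29.5 − 20.0 = 9.5 percentage points.
Relative to the original 20.0%, that is 9.5 ÷ 20.0 = 47.50%.

47.50%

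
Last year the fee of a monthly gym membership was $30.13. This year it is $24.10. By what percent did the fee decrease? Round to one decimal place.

20.0%

Change: $24.10 − $30.13 = -$6.03.
Relative to the original: -$6.03 ÷ $30.13 ≈ -20.0%.
So the fee decreased by 20.0%.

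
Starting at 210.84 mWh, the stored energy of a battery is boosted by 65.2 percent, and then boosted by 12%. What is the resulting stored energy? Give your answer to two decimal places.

Each change multiplies by a factor: 1.652 × 1.12 = 1.85024.
210.84 × 1.85024 = 390.1046016 ≈ 390.10.

390.10 mWh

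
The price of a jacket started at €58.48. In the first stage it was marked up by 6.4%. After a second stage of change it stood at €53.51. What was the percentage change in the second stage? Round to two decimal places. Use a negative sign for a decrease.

After the first stage: €58.48 × 1.064 = €62.22272.
Second-stage multiplier: €53.51 ÷ €62.22272 ≈ 0.859975.
That is a change of -14.00%.

-14.00%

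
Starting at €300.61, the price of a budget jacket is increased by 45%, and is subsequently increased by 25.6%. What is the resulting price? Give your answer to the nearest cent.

Each change multiplies by a factor: 1.45 × 1.256 = 1.8212.
€300.61 × 1.8212 = €547.470932 ≈ €547.47.

€547.47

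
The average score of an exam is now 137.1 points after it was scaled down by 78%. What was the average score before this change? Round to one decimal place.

623.2 points

The overall multiplier applied was 0.22.
So the original average score was 137.1 ÷ 0.22 ≈ 623.2 points.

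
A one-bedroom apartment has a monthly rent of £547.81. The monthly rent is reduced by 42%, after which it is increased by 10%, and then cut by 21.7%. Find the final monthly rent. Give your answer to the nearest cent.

£273.66

Apply the 42% decrease: £547.81 × 0.58 = £317.7298.
10% increase: £317.7298 × 1.1 = £349.50278.
Apply the 21.7% decrease: £349.50278 × 0.783 = £273.66067674 ≈ £273.66.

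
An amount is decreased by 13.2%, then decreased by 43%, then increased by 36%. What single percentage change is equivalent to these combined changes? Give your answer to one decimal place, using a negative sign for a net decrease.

-32.7%

The combined multiplier is 0.868 × 0.57 × 1.36 = 0.6728736.
That corresponds to a decrease of 32.7%.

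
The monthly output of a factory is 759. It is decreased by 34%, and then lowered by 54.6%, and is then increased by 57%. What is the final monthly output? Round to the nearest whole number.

357

After the 34% decrease: 759 × 0.66 = 500.94.
Apply the 54.6% decrease: 500.94 × 0.454 = 227.42676.
Apply the 57% increase: 227.42676 × 1.57 = 357.0600132 ≈ 357.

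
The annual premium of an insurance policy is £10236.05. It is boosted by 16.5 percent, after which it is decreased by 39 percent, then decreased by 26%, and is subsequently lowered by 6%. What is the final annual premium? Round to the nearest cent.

Each change multiplies by a factor: 1.165 × 0.61 × 0.74 × 0.94 = 0.49432814.
£10236.05 × 0.49432814 = £5059.967557447 ≈ £5059.97.

£5059.97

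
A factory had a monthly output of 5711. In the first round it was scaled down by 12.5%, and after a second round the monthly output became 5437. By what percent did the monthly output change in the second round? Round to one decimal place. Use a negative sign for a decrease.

8.8%

After the first round: 5711 × 0.875 = 4997.125.
Second-round multiplier: 5437 ÷ 4997.125 ≈ 1.08803.
That is a change of 8.8%.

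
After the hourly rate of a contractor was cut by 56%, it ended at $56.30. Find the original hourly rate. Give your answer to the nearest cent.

The overall multiplier applied was 0.44.
So the original hourly rate was $56.30 ÷ 0.44 ≈ $127.95.

$127.95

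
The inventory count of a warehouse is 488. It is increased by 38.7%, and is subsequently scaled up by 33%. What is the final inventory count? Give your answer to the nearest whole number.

900

Apply the 38.7% increase: 488 × 1.387 = 676.856.
After the 33% increase: 676.856 × 1.33 = 900.21848 ≈ 900.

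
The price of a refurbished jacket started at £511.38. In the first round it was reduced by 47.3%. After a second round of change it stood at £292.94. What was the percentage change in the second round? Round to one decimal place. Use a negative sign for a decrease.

After the first round: £511.38 × 0.527 = £269.49726.
Second-round multiplier: £292.94 ÷ £269.49726 ≈ 1.08699.
That is a change of 8.7%.

8.7%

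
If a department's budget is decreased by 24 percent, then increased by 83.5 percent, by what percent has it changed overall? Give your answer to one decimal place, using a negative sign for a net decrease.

39.5%

A 24% decrease multiplies by 0.76.
Then an 83.5% increase: 0.76 × 1.835 = 1.3946.
Overall factor 1.3946, i.e. 39.5%.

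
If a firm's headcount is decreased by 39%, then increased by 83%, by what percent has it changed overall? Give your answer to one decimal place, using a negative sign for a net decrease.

11.6%

A 39% decrease multiplies by 0.61.
Then an 83% increase: 0.61 × 1.83 = 1.1163.
Overall factor 1.1163, i.e. 11.6%.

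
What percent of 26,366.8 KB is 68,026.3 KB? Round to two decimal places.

68,026.3 KB ÷ 26,366.8 KB ≈ 258.00%.

258.00%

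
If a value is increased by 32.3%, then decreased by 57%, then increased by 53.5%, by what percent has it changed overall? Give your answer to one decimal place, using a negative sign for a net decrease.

A 32.3% increase multiplies by 1.323.
Then a 57% decrease: 1.323 × 0.43 = 0.56889.
Then a 53.5% increase: 0.56889 × 1.535 = 0.87324615.
Overall factor 0.87324615, i.e. -12.7%.

-12.7%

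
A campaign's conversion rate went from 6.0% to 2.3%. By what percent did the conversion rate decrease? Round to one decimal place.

The change is 2.3 − 6.0 = -3.7 percentage points.
Relative to the original 6.0%, that is -3.7 ÷ 6.0 ≈ -61.7%.
So the conversion rate fell by 61.7%.

61.7%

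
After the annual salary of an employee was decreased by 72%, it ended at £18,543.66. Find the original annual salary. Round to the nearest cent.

£66,227.36

The overall multiplier applied was 0.28.
So the original annual salary was £18,543.66 ÷ 0.28 ≈ £66,227.36.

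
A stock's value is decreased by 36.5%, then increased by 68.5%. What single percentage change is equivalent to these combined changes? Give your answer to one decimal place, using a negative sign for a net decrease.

7.0%

A 36.5% decrease multiplies by 0.635.
Then a 68.5% increase: 0.635 × 1.685 = 1.069975.
Overall factor 1.069975, i.e. 7.0%.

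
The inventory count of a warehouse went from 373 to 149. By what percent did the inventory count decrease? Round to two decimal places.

60.05%

Change: 149 − 373 = -224.
Relative to the original: -224 ÷ 373 ≈ -60.05%.
So the inventory count decreased by 60.05%.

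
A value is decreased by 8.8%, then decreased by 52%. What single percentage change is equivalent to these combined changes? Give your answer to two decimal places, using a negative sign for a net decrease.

-56.22%

The combined multiplier is 0.912 × 0.48 = 0.43776.
That corresponds to a decrease of 56.22%.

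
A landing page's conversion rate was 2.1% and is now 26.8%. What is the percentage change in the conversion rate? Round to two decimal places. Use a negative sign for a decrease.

The change is 26.8 − 2.1 = 24.7 percentage points.
Relative to the original 2.1%, that is 24.7 ÷ 2.1 ≈ 1176.19%.

1176.19%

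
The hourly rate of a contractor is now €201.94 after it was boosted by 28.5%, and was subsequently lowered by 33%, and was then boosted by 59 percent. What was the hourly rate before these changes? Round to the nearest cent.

€147.52

Undoing the 59% increase: €201.94 ÷ 1.59 ≈ €127.006289.
Undoing the 33% decrease: €127.006289 ÷ 0.67 ≈ €189.561625.
Undoing the 28.5% increase: €189.561625 ÷ 1.285 ≈ €147.52.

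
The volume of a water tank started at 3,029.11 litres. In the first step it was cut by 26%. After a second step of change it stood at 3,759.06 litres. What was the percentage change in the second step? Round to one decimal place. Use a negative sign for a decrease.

67.7%

After the first step: 3,029.11 × 0.74 = 2241.5414.
Second-step multiplier: 3,759.06 ÷ 2241.5414 ≈ 1.677.
That is a change of 67.7%.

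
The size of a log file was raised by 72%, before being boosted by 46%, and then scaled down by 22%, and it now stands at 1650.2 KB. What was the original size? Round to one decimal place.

Undoing the 22% decrease: 1650.2 ÷ 0.78 ≈ 2115.641026.
Undoing the 46% increase: 2115.641026 ÷ 1.46 ≈ 1449.069196.
Undoing the 72% increase: 1449.069196 ÷ 1.72 ≈ 842.5 KB.

842.5 KB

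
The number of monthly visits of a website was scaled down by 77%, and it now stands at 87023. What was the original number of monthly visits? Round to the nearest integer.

378361

The overall multiplier applied was 0.23.
So the original number of monthly visits was 87023 ÷ 0.23 ≈ 378361.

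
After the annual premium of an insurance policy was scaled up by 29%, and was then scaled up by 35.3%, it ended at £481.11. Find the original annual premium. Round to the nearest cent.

The overall multiplier applied was 1.29 × 1.353 = 1.74537.
So the original annual premium was £481.11 ÷ 1.74537 ≈ £275.65.

£275.65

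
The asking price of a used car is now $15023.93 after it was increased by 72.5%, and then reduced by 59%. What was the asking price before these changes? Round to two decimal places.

The overall multiplier applied was 1.725 × 0.41 = 0.70725.
So the original asking price was $15023.93 ÷ 0.70725 ≈ $21242.74.

$21242.74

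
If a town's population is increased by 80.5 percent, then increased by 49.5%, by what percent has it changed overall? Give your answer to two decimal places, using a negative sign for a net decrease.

The combined multiplier is 1.805 × 1.495 = 2.698475.
That corresponds to an increase of 169.85%.

169.85%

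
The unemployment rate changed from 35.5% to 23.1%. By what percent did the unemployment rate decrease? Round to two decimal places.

34.93%

The change is 23.1 − 35.5 = -12.4 percentage points.
Relative to the original 35.5%, that is -12.4 ÷ 35.5 ≈ -34.93%.
So the unemployment rate fell by 34.93%.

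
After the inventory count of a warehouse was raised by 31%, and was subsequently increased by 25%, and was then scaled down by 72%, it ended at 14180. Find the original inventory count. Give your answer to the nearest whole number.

The overall multiplier applied was 1.31 × 1.25 × 0.28 = 0.4585.
So the original inventory count was 14180 ÷ 0.4585 ≈ 30927.

30927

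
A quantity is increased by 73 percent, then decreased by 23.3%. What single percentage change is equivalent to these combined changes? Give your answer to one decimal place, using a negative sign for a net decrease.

The combined multiplier is 1.73 × 0.767 = 1.32691.
That corresponds to an increase of 32.7%.

32.7%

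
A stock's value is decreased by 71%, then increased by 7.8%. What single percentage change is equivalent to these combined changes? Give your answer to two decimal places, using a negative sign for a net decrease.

-68.74%

A 71% decrease multiplies by 0.29.
Then a 7.8% increase: 0.29 × 1.078 = 0.31262.
Overall factor 0.31262, i.e. -68.74%.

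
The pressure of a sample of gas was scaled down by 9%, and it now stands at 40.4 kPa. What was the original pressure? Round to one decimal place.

The overall multiplier applied was 0.91.
So the original pressure was 40.4 ÷ 0.91 ≈ 44.4 kPa.

44.4 kPa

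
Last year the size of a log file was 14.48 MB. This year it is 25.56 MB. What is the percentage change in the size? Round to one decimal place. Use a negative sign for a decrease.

Change: 25.56 − 14.48 = 11.08.
Relative to the original: 11.08 ÷ 14.48 ≈ 76.5%.

76.5%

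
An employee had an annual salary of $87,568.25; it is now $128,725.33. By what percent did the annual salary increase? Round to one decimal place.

Change: $128,725.33 − $87,568.25 = $41,157.08.
Relative to the original: $41,157.08 ÷ $87,568.25 ≈ 47.0%.
So the annual salary increased by 47.0%.

47.0%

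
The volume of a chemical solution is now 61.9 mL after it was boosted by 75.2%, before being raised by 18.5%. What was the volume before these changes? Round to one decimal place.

The overall multiplier applied was 1.752 × 1.185 = 2.07612.
So the original volume was 61.9 ÷ 2.07612 ≈ 29.8 mL.

29.8 mL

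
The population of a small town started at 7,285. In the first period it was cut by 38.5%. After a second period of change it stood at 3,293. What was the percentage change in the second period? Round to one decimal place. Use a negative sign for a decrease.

-26.5%

After the first period: 7,285 × 0.615 = 4480.275.
Second-period multiplier: 3,293 ÷ 4480.275 ≈ 0.735.
That is a change of -26.5%.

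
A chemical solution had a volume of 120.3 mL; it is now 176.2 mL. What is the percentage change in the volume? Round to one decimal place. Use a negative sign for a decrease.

Change: 176.2 − 120.3 = 55.9.
Relative to the original: 55.9 ÷ 120.3 ≈ 46.5%.

46.5%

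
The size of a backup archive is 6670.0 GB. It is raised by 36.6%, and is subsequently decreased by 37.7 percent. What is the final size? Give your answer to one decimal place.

Apply the 36.6% increase: 6670.0 × 1.366 = 9111.22.
After the 37.7% decrease: 9111.22 × 0.623 = 5676.29006 ≈ 5676.3.

5676.3 GB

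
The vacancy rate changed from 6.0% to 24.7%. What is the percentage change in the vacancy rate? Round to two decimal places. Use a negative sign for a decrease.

311.67%

The change is 24.7 − 6.0 = 18.7 percentage points.
Relative to the original 6.0%, that is 18.7 ÷ 6.0 ≈ 311.67%.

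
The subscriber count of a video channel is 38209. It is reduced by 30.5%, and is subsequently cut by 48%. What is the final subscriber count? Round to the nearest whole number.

Each change multiplies by a factor: 0.695 × 0.52 = 0.3614.
38209 × 0.3614 = 13808.7326 ≈ 13809.

13809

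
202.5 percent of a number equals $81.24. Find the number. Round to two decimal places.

$81.24 ÷ 2.025 ≈ $40.12.

$40.12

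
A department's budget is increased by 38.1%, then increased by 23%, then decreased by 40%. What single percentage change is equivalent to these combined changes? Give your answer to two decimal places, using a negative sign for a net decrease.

1.92%

A 38.1% increase multiplies by 1.381.
Then a 23% increase: 1.381 × 1.23 = 1.69863.
Then a 40% decrease: 1.69863 × 0.6 = 1.019178.
Overall factor 1.019178, i.e. 1.92%.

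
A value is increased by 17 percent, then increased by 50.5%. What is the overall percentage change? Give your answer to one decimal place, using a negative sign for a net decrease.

A 17% increase multiplies by 1.17.
Then a 50.5% increase: 1.17 × 1.505 = 1.76085.
Overall factor 1.76085, i.e. 76.1%.

76.1%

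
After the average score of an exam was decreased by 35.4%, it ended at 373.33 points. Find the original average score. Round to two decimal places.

The overall multiplier applied was 0.646.
So the original average score was 373.33 ÷ 0.646 ≈ 577.91 points.

577.91 points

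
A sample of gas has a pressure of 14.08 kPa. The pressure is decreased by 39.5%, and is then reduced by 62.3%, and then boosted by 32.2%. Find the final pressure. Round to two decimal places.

4.25 kPa

Each change multiplies by a factor: 0.605 × 0.377 × 1.322 = 0.30152837.
14.08 × 0.30152837 = 4.2455194496 ≈ 4.25.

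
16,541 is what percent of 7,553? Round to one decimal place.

219.0%

16,541 ÷ 7,553 ≈ 219.0%.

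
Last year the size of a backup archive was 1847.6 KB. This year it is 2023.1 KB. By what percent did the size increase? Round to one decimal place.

Change: 2023.1 − 1847.6 = 175.5.
Relative to the original: 175.5 ÷ 1847.6 ≈ 9.5%.
So the size increased by 9.5%.

9.5%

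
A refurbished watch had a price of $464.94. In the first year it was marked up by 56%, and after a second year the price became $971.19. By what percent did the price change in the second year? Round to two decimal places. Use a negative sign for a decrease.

33.90%

After the first year: $464.94 × 1.56 = $725.3064.
Second-year multiplier: $971.19 ÷ $725.3064 ≈ 1.339007.
That is a change of 33.90%.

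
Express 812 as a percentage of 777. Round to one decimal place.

104.5%

812 ÷ 777 ≈ 104.5%.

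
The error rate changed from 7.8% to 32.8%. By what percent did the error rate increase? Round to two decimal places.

320.51%

The change is 32.8 − 7.8 = 25.0 percentage points.
Relative to the original 7.8%, that is 25.0 ÷ 7.8 ≈ 320.51%.
So the error rate rose by 320.51%.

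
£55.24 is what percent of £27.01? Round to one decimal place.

£55.24 ÷ £27.01 ≈ 204.5%.

204.5%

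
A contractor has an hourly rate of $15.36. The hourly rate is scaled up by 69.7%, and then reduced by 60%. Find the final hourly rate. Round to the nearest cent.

$10.43

Apply the 69.7% increase: $15.36 × 1.697 = $26.06592.
After the 60% decrease: $26.06592 × 0.4 = $10.426368 ≈ $10.43.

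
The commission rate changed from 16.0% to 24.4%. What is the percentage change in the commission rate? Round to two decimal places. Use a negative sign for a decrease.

The change is 24.4 − 16.0 = 8.4 percentage points.
Relative to the original 16.0%, that is 8.4 ÷ 16.0 = 52.50%.

52.50%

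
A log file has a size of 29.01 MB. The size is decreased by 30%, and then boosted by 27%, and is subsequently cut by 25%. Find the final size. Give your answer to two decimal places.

Apply the 30% decrease: 29.01 × 0.7 = 20.307.
27% increase: 20.307 × 1.27 = 25.78989.
Apply the 25% decrease: 25.78989 × 0.75 = 19.3424175 ≈ 19.34.

19.34 MB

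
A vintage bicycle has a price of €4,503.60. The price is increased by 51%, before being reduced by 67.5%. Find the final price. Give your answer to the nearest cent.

€2,210.14

Apply the 51% increase: €4,503.60 × 1.51 = €6800.436.
After the 67.5% decrease: €6800.436 × 0.325 = €2210.1417 ≈ €2,210.14.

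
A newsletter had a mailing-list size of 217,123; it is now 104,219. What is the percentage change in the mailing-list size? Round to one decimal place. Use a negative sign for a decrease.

Change: 104,219 − 217,123 = -112,904.
Relative to the original: -112,904 ÷ 217,123 ≈ -52.0%.

-52.0%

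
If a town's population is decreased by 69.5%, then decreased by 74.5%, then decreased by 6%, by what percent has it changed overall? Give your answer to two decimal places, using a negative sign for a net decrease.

-92.69%

A 69.5% decrease multiplies by 0.305.
Then a 74.5% decrease: 0.305 × 0.255 = 0.077775.
Then a 6% decrease: 0.077775 × 0.94 = 0.0731085.
Overall factor 0.0731085, i.e. -92.69%.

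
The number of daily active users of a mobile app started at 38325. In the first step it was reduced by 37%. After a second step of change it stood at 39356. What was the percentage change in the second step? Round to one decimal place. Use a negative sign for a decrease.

After the first step: 38325 × 0.63 = 24144.75.
Second-step multiplier: 39356 ÷ 24144.75 ≈ 1.63.
That is a change of 63.0%.

63.0%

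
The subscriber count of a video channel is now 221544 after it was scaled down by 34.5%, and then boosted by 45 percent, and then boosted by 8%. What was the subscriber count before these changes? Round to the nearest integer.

The overall multiplier applied was 0.655 × 1.45 × 1.08 = 1.02573.
So the original subscriber count was 221544 ÷ 1.02573 ≈ 215987.

215987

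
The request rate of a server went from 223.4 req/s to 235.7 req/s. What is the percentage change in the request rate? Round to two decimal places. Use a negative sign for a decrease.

Change: 235.7 − 223.4 = 12.3.
Relative to the original: 12.3 ÷ 223.4 ≈ 5.51%.

5.51%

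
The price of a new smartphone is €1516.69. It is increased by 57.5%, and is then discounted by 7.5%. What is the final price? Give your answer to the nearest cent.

57.5% increase: €1516.69 × 1.575 = €2388.78675.
After the 7.5% decrease: €2388.78675 × 0.925 = €2209.62774375 ≈ €2209.63.

€2209.63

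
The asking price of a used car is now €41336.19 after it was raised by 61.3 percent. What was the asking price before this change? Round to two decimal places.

€25626.90

The overall multiplier applied was 1.613.
So the original asking price was €41336.19 ÷ 1.613 ≈ €25626.90.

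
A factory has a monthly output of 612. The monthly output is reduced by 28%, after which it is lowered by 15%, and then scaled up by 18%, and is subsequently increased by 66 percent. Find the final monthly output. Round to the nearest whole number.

Each change multiplies by a factor: 0.72 × 0.85 × 1.18 × 1.66 = 1.1987856.
612 × 1.1987856 = 733.6567872 ≈ 734.

734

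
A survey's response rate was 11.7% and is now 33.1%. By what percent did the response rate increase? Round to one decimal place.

182.9%

The change is 33.1 − 11.7 = 21.4 percentage points.
Relative to the original 11.7%, that is 21.4 ÷ 11.7 ≈ 182.9%.
So the response rate rose by 182.9%.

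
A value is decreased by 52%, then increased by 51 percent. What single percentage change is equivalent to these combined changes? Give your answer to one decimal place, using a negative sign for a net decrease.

The combined multiplier is 0.48 × 1.51 = 0.7248.
That corresponds to a decrease of 27.5%.

-27.5%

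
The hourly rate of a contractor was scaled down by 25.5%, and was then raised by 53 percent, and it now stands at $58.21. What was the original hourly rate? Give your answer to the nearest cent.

$51.07

The overall multiplier applied was 0.745 × 1.53 = 1.13985.
So the original hourly rate was $58.21 ÷ 1.13985 ≈ $51.07.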